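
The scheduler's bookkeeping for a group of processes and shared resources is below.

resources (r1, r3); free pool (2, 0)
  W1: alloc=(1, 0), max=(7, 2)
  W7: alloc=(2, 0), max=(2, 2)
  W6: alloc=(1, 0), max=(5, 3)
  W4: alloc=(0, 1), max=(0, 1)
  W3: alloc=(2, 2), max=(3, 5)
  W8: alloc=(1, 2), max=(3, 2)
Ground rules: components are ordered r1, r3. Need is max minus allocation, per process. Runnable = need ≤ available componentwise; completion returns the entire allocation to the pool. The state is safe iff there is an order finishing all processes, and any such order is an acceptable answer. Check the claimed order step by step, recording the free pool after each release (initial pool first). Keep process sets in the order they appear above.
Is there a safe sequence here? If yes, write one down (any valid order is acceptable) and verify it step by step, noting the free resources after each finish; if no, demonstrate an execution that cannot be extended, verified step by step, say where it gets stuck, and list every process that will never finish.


SAFE — a valid safe sequence is W4, W8, W7, W6, W1, W3.
Key observation: reading the order forward, W8 is the first process whose need (2, 0) meets the free pool (2, 1) exactly on a resource it requests.
Step-by-step check:
  pool = (2, 0)
  W4: need (0, 0) fits (2, 0); releases (0, 1), pool now (2, 1)
  W8: need (2, 0) fits (2, 1); releases (1, 2), pool now (3, 3)
  W7: need (0, 2) fits (3, 3); releases (2, 0), pool now (5, 3)
  W6: need (4, 3) fits (5, 3); releases (1, 0), pool now (6, 3)
  W1: need (6, 2) fits (6, 3); releases (1, 0), pool now (7, 3)
  W3: need (1, 3) fits (7, 3); releases (2, 2), pool now (9, 5)


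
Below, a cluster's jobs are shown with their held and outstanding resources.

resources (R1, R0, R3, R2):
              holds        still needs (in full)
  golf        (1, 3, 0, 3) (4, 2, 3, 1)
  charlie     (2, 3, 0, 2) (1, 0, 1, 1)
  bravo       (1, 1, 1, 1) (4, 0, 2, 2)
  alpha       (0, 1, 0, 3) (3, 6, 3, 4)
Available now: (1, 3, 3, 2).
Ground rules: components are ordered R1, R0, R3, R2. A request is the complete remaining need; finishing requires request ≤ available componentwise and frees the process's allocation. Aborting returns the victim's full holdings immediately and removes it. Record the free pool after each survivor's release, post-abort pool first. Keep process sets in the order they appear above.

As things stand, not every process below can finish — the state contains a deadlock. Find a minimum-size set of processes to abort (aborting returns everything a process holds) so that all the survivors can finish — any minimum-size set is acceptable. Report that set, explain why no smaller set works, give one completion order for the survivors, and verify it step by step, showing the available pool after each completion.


Minimum abort set: golf.
Key observation: bravo had no path to completion before; after the abort of golf ((1, 3, 0, 3) returned), step 3 is where it fits.
Minimality: the empty abort set fails — the state is deadlocked as it stands.
The survivors complete as charlie, alpha, bravo. Step-by-step check (starting from the post-abort pool):
  pool = (2, 6, 3, 5)
  charlie needs (1, 0, 1, 1) <= (2, 6, 3, 5) -> finishes; pool += (2, 3, 0, 2) = (4, 9, 3, 7)
  alpha needs (3, 6, 3, 4) <= (4, 9, 3, 7) -> finishes; pool += (0, 1, 0, 3) = (4, 10, 3, 10)
  bravo needs (4, 0, 2, 2) <= (4, 10, 3, 10) -> finishes; pool += (1, 1, 1, 1) = (5, 11, 4, 11)


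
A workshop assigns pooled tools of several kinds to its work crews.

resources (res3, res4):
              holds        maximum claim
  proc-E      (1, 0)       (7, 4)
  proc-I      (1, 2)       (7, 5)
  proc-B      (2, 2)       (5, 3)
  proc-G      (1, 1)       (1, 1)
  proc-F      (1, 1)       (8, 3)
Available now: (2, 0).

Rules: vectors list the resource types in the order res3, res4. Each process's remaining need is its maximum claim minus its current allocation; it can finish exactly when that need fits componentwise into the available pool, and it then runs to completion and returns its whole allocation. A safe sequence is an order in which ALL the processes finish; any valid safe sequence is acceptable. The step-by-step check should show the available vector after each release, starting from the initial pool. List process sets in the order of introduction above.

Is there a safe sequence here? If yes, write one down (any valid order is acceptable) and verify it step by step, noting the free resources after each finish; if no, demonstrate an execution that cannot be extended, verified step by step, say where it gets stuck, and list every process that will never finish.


UNSAFE.
Key observation: proc-G, proc-B can finish, but then (5, 3) is all there is, and the blocked group's res3 demands exceed it.
The run proc-G, proc-B cannot be extended any further. Verifying each step:
  pool = (2, 0)
  proc-G needs (0, 0) <= (2, 0) -> finishes; pool += (1, 1) = (3, 1)
  proc-B needs (3, 1) <= (3, 1) -> finishes; pool += (2, 2) = (5, 3)
  proc-E still needs (6, 4) but only (5, 3) is free — short on res3 and res4
  proc-I still needs (6, 3) but only (5, 3) is free — short on res3
  proc-F still needs (7, 2) but only (5, 3) is free — short on res3
Never able to finish: proc-E, proc-I and proc-F.


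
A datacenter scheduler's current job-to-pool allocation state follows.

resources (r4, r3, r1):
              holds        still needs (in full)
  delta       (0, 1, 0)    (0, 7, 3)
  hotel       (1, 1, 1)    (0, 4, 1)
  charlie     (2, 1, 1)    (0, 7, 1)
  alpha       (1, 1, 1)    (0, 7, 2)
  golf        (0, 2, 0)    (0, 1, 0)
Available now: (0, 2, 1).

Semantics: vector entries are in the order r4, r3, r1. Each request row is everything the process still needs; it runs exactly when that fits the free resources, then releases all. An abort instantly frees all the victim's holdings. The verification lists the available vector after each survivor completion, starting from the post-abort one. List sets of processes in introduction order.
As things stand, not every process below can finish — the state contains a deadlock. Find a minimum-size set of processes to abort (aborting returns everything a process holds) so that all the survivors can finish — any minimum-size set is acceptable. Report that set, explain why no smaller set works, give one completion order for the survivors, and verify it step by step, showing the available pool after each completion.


Minimum abort set: delta and alpha.
Key observation: the returned (1, 2, 1) from delta and alpha is what brings charlie — unrunnable before, under any order — into play at step 3.
No one abort is enough; case by case: delta alone leaves charlie blocked (short on r3); hotel alone leaves delta blocked (short on r3 and r1); charlie alone leaves delta blocked (short on r3); alpha alone leaves delta blocked (short on r3); golf alone leaves delta blocked (short on r3 and r1).
The survivors complete as golf, hotel, charlie. Check, step by step (starting from the post-abort pool):
  pool = (1, 4, 2)
  run golf (needs (0, 1, 0), free (1, 4, 2)); after release of (0, 2, 0) the pool is (1, 6, 2)
  run hotel (needs (0, 4, 1), free (1, 6, 2)); after release of (1, 1, 1) the pool is (2, 7, 3)
  run charlie (needs (0, 7, 1), free (2, 7, 3)); after release of (2, 1, 1) the pool is (4, 8, 4)


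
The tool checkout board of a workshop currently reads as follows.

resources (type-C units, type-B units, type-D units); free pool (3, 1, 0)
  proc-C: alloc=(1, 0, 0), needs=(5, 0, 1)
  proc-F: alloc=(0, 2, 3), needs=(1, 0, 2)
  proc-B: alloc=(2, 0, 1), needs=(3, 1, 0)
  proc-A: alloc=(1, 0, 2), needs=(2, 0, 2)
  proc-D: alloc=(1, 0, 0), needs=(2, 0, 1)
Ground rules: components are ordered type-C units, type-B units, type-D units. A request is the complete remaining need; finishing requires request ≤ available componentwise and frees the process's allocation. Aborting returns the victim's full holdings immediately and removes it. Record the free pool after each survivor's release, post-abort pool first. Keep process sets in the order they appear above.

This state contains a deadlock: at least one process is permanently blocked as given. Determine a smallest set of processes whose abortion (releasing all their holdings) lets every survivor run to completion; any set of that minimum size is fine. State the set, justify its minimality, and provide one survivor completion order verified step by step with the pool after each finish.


Abort proc-F.
Key observation: the returned (0, 2, 3) from proc-F is what brings proc-A — unrunnable before, under any order — into play at step 2.
Minimality: the empty abort set fails — the state is deadlocked as it stands.
One survivor order: proc-B, proc-A, proc-C, proc-D. Verifying each step (post-abort pool first):
  pool = (3, 3, 3)
  proc-B: need (3, 1, 0) fits (3, 3, 3); releases (2, 0, 1), pool now (5, 3, 4)
  proc-A: need (2, 0, 2) fits (5, 3, 4); releases (1, 0, 2), pool now (6, 3, 6)
  proc-C: need (5, 0, 1) fits (6, 3, 6); releases (1, 0, 0), pool now (7, 3, 6)
  proc-D: need (2, 0, 1) fits (7, 3, 6); releases (1, 0, 0), pool now (8, 3, 6)


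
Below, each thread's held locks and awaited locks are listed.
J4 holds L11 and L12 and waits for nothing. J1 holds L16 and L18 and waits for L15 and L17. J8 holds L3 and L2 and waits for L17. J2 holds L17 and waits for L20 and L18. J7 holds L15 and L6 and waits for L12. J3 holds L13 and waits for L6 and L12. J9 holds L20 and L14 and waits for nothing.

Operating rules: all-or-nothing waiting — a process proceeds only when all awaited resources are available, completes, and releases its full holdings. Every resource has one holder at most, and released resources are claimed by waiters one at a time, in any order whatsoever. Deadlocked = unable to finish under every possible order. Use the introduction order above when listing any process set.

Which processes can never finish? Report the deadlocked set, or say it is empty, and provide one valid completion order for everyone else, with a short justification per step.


Deadlocked: J1, J8 and J2.
Key observation: J1 -> J2 -> J1 is a circular wait — nothing in it can go first; J8 waits into the deadlock from upstream.
The rest can finish in the order J9, J4, J7, J3.
Verifying each step:
  run J9 (it waits on nothing); releases L20 and L14
  run J4 (it waits on nothing); releases L11 and L12
  J7: everything it awaited (L12) is free; runs, freeing L15 and L6
  J3: everything it awaited (L6 and L12) is free; runs, freeing L13


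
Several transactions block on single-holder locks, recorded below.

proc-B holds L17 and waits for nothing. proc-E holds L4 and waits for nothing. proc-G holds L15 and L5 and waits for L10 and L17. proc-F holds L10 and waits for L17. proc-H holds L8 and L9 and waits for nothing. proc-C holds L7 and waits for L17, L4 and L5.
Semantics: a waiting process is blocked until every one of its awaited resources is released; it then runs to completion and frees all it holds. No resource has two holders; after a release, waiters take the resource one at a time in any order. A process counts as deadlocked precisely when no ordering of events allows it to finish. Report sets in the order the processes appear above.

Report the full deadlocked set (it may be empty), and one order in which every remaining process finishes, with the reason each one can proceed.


No process is deadlocked.
Key observation: all waits point, directly or indirectly, at processes that can finish, so nothing is permanently blocked.
One completion order for the rest: proc-B, proc-F, proc-H, proc-E, proc-G, proc-C.
Check, step by step:
  proc-B waits on nothing -> runs at once and releases L17
  run proc-F (all its waits — L17 — are resolved); releases L10
  proc-H waits on nothing -> runs at once and releases L8 and L9
  proc-E waits on nothing -> runs at once and releases L4
  run proc-G (all its waits — L10 and L17 — are resolved); releases L15 and L5
  run proc-C (all its waits — L17, L4 and L5 — are resolved); releases L7


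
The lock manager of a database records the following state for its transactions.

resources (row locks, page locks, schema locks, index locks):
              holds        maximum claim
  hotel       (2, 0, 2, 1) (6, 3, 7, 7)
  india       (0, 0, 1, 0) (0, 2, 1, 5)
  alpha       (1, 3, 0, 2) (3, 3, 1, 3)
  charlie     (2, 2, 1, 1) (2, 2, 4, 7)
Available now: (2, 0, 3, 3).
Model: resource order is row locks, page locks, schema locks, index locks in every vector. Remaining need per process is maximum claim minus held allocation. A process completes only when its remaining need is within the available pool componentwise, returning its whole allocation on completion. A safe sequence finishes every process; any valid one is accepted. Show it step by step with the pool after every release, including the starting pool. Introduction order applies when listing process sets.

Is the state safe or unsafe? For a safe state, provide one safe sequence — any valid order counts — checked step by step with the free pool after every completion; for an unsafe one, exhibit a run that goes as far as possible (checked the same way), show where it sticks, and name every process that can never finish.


UNSAFE — no complete ordering exists.
Key observation: once alpha, india finish, the pool peaks at (3, 3, 4, 5) — and every remaining process still needs more index locks than that.
Going as far as possible: alpha, india; after that, nothing fits. Walking it through:
  pool = (2, 0, 3, 3)
  alpha needs (2, 0, 1, 1) <= (2, 0, 3, 3) -> finishes; pool += (1, 3, 0, 2) = (3, 3, 3, 5)
  india needs (0, 2, 0, 5) <= (3, 3, 3, 5) -> finishes; pool += (0, 0, 1, 0) = (3, 3, 4, 5)
  hotel cannot run: need (4, 3, 5, 6) vs free (3, 3, 4, 5) (insufficient row locks, schema locks and index locks)
  charlie cannot run: need (0, 0, 3, 6) vs free (3, 3, 4, 5) (insufficient index locks)
Never able to finish: hotel and charlie.


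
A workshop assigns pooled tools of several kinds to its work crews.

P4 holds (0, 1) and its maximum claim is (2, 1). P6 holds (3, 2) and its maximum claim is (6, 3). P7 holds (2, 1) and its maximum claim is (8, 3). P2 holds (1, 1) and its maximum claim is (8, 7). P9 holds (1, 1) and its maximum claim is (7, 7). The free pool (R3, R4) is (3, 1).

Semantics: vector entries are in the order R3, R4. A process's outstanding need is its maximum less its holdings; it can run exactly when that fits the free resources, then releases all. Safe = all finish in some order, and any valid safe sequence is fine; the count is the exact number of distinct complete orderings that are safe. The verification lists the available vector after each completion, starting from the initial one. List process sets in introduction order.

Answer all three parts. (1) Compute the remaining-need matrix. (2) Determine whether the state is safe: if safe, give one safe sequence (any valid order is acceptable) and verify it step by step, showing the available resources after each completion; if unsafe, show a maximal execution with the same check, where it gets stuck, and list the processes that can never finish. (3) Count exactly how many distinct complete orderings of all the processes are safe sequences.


(1) Remaining need (order R3, R4):
  P4: (2, 0)
  P6: (3, 1)
  P7: (6, 2)
  P2: (7, 6)
  P9: (6, 6)
(2) UNSAFE — no complete ordering exists.
Key observation: the pool after P6, P7, P4 is (8, 5); every surviving request exceeds it in R4, so progress ends there.
A maximal execution: P6, P7, P4 — then nothing else fits. Check, step by step:
  pool = (3, 1)
  P6 needs (3, 1) <= (3, 1) -> finishes; pool += (3, 2) = (6, 3)
  P7 needs (6, 2) <= (6, 3) -> finishes; pool += (2, 1) = (8, 4)
  P4 needs (2, 0) <= (8, 4) -> finishes; pool += (0, 1) = (8, 5)
  blocked: P2 wants (7, 6), pool (8, 5) — not enough R4
  blocked: P9 wants (6, 6), pool (8, 5) — not enough R4
Permanently blocked: P2 and P9.
(3) Precisely 0 of the possible complete orderings are safe sequences.


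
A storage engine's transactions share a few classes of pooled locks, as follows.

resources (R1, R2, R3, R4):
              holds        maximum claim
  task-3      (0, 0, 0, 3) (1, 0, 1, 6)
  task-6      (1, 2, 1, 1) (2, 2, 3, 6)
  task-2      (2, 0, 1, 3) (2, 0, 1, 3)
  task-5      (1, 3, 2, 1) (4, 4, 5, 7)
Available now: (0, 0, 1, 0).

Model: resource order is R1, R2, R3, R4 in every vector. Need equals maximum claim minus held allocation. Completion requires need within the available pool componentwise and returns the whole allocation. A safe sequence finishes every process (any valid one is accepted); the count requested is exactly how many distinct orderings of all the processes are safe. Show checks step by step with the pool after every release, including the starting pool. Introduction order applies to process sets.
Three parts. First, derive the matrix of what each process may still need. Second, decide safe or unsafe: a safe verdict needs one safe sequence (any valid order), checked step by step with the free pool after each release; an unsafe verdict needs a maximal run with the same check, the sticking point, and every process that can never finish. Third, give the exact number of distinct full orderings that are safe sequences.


(1) Outstanding need per process (order R1, R2, R3, R4):
  task-3: (1, 0, 1, 3)
  task-6: (1, 0, 2, 5)
  task-2: (0, 0, 0, 0)
  task-5: (3, 1, 3, 6)
(2) SAFE. One safe sequence: task-2, task-3, task-6, task-5.
Key observation: the order's first zero-slack moment is task-3 ((1, 0, 1, 3) needed, (2, 0, 2, 3) free — a requested resource with nothing to spare).
Check, step by step:
  pool = (0, 0, 1, 0)
  task-2 needs (0, 0, 0, 0) <= (0, 0, 1, 0) -> finishes; pool += (2, 0, 1, 3) = (2, 0, 2, 3)
  task-3 needs (1, 0, 1, 3) <= (2, 0, 2, 3) -> finishes; pool += (0, 0, 0, 3) = (2, 0, 2, 6)
  task-6 needs (1, 0, 2, 5) <= (2, 0, 2, 6) -> finishes; pool += (1, 2, 1, 1) = (3, 2, 3, 7)
  task-5 needs (3, 1, 3, 6) <= (3, 2, 3, 7) -> finishes; pool += (1, 3, 2, 1) = (4, 5, 5, 8)
(3) The exact count: 1 of the possible complete orderings is a safe sequence.


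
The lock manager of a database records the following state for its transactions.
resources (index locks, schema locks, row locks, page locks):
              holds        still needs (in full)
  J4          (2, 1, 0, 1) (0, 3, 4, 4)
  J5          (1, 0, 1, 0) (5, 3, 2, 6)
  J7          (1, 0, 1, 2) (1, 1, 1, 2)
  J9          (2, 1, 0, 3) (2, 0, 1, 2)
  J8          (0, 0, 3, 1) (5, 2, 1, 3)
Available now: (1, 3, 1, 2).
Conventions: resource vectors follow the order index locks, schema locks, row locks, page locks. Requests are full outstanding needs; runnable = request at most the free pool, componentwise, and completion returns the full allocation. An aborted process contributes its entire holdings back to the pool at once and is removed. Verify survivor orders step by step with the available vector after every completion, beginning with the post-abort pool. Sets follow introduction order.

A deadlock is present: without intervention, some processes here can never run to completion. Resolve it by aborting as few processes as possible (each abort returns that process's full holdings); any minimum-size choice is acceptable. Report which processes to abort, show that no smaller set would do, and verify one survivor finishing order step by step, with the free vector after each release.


The answer: abort J5.
Key observation: aborting J5 returns (1, 0, 1, 0), and J8 — hopeless before — runs at step 3 with the returned capacity in the pool.
Minimality: the empty abort set fails — the state is deadlocked as it stands.
One survivor order: J9, J7, J8, J4. Walking it through (post-abort pool first):
  pool = (2, 3, 2, 2)
  J9 needs (2, 0, 1, 2) <= (2, 3, 2, 2) -> finishes; pool += (2, 1, 0, 3) = (4, 4, 2, 5)
  J7 needs (1, 1, 1, 2) <= (4, 4, 2, 5) -> finishes; pool += (1, 0, 1, 2) = (5, 4, 3, 7)
  J8 needs (5, 2, 1, 3) <= (5, 4, 3, 7) -> finishes; pool += (0, 0, 3, 1) = (5, 4, 6, 8)
  J4 needs (0, 3, 4, 4) <= (5, 4, 6, 8) -> finishes; pool += (2, 1, 0, 1) = (7, 5, 6, 9)


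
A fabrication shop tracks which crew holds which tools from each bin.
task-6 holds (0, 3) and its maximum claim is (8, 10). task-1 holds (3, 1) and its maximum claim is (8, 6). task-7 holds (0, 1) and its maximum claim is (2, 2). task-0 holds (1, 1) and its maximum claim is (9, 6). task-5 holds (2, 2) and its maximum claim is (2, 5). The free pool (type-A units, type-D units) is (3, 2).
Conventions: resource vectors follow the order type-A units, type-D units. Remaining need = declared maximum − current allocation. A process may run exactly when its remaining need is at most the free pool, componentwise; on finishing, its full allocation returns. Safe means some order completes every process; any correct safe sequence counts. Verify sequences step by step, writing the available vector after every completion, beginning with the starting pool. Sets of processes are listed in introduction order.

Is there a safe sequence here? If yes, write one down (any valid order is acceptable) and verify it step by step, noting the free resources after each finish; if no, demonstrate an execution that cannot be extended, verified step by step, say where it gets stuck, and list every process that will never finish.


SAFE — a valid safe sequence is task-7, task-5, task-1, task-0, task-6.
Key observation: at task-5 the run first touches a limit — (0, 3) against (3, 3), exact on a resource it actually requests.
Verifying each step:
  pool = (3, 2)
  task-7: need (2, 1) fits (3, 2); releases (0, 1), pool now (3, 3)
  task-5: need (0, 3) fits (3, 3); releases (2, 2), pool now (5, 5)
  task-1: need (5, 5) fits (5, 5); releases (3, 1), pool now (8, 6)
  task-0: need (8, 5) fits (8, 6); releases (1, 1), pool now (9, 7)
  task-6: need (8, 7) fits (9, 7); releases (0, 3), pool now (9, 10)


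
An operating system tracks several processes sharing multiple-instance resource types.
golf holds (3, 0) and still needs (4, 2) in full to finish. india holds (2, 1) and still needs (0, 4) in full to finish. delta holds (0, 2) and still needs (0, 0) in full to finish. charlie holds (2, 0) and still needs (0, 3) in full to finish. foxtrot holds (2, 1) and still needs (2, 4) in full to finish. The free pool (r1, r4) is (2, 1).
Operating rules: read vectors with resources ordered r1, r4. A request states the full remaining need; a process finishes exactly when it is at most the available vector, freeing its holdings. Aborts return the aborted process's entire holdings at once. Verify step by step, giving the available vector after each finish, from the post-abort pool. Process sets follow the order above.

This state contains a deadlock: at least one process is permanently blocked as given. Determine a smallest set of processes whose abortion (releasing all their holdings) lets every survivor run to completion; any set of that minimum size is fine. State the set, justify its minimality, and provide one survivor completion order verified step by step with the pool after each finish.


Abort foxtrot.
Key observation: the returned (2, 1) from foxtrot is what brings india — unrunnable before, under any order — into play at step 4.
Minimality: the empty abort set fails — the state is deadlocked as it stands.
One survivor order: delta, golf, charlie, india. Verifying each step (post-abort pool first):
  pool = (4, 2)
  delta needs (0, 0) <= (4, 2) -> finishes; pool += (0, 2) = (4, 4)
  golf needs (4, 2) <= (4, 4) -> finishes; pool += (3, 0) = (7, 4)
  charlie needs (0, 3) <= (7, 4) -> finishes; pool += (2, 0) = (9, 4)
  india needs (0, 4) <= (9, 4) -> finishes; pool += (2, 1) = (11, 5)


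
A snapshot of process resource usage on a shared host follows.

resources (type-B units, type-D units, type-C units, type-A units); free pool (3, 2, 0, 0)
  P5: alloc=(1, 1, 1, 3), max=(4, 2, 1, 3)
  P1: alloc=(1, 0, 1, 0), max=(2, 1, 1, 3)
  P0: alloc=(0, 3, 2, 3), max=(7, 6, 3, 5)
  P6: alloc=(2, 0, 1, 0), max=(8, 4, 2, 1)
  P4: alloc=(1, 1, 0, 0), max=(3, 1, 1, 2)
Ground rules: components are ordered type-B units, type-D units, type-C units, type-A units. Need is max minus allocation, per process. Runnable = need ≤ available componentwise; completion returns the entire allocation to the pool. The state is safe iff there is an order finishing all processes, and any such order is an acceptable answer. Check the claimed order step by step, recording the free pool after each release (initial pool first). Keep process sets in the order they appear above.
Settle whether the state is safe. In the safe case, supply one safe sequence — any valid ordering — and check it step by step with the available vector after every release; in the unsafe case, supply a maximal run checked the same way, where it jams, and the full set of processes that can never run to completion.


SAFE — a valid safe sequence is P5, P4, P1, P6, P0.
Key observation: reading the order forward, P5 is the first process whose need (3, 1, 0, 0) meets the free pool (3, 2, 0, 0) exactly on a resource it requests.
Step-by-step check:
  pool = (3, 2, 0, 0)
  P5 needs (3, 1, 0, 0) <= (3, 2, 0, 0) -> finishes; pool += (1, 1, 1, 3) = (4, 3, 1, 3)
  P4 needs (2, 0, 1, 2) <= (4, 3, 1, 3) -> finishes; pool += (1, 1, 0, 0) = (5, 4, 1, 3)
  P1 needs (1, 1, 0, 3) <= (5, 4, 1, 3) -> finishes; pool += (1, 0, 1, 0) = (6, 4, 2, 3)
  P6 needs (6, 4, 1, 1) <= (6, 4, 2, 3) -> finishes; pool += (2, 0, 1, 0) = (8, 4, 3, 3)
  P0 needs (7, 3, 1, 2) <= (8, 4, 3, 3) -> finishes; pool += (0, 3, 2, 3) = (8, 7, 5, 6)


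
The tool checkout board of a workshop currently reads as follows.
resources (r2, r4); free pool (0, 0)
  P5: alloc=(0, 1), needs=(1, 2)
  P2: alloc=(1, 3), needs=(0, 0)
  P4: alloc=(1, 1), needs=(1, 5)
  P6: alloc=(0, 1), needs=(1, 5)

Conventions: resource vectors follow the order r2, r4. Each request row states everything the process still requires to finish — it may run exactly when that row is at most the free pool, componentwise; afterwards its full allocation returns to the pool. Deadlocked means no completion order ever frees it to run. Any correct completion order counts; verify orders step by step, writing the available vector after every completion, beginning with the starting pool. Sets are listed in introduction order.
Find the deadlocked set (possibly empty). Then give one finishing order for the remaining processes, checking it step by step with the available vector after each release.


Deadlocked: P4 and P6.
Key observation: the pool after P2, P5 is (1, 4); every surviving request exceeds it in r4, so progress ends there.
One completion order for the rest: P2, P5. Verifying each step:
  pool = (0, 0)
  P2: need (0, 0) fits (0, 0); releases (1, 3), pool now (1, 3)
  P5: need (1, 2) fits (1, 3); releases (0, 1), pool now (1, 4)
The blocked processes can never fit:
  blocked: P4 wants (1, 5), pool (1, 4) — not enough r4
  blocked: P6 wants (1, 5), pool (1, 4) — not enough r4


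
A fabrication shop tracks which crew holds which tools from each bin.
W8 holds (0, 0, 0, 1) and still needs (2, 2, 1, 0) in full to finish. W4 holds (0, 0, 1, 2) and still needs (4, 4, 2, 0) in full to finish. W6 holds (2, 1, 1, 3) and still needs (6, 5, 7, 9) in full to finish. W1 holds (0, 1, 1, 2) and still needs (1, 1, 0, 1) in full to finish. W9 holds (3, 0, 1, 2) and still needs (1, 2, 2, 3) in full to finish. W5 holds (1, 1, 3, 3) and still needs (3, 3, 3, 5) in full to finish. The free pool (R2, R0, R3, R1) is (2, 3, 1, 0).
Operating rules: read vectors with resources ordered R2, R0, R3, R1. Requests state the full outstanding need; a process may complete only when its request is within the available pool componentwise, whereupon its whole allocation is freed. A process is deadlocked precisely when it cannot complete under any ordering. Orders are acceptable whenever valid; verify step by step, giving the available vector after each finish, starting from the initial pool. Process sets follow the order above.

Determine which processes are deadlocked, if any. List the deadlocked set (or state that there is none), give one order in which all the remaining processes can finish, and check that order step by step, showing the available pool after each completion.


No process is deadlocked.
Key observation: starting with W8, each completion frees enough for the next — no one is permanently blocked.
One completion order for the rest: W8, W1, W9, W5, W4, W6. Verifying each step:
  pool = (2, 3, 1, 0)
  W8 needs (2, 2, 1, 0) <= (2, 3, 1, 0) -> finishes; pool += (0, 0, 0, 1) = (2, 3, 1, 1)
  W1 needs (1, 1, 0, 1) <= (2, 3, 1, 1) -> finishes; pool += (0, 1, 1, 2) = (2, 4, 2, 3)
  W9 needs (1, 2, 2, 3) <= (2, 4, 2, 3) -> finishes; pool += (3, 0, 1, 2) = (5, 4, 3, 5)
  W5 needs (3, 3, 3, 5) <= (5, 4, 3, 5) -> finishes; pool += (1, 1, 3, 3) = (6, 5, 6, 8)
  W4 needs (4, 4, 2, 0) <= (6, 5, 6, 8) -> finishes; pool += (0, 0, 1, 2) = (6, 5, 7, 10)
  W6 needs (6, 5, 7, 9) <= (6, 5, 7, 10) -> finishes; pool += (2, 1, 1, 3) = (8, 6, 8, 13)


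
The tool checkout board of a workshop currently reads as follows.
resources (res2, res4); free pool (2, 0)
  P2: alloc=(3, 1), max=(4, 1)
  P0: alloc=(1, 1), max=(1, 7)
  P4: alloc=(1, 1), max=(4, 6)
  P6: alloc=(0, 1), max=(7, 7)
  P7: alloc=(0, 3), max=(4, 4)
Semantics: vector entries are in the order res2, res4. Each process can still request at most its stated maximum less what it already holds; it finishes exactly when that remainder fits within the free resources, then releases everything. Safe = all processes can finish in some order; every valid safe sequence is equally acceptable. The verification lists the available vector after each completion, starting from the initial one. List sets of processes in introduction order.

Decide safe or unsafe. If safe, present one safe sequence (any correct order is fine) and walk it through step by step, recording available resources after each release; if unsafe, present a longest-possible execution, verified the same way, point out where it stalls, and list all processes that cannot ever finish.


UNSAFE.
Key observation: P2, P7 can finish, but then (5, 4) is all there is, and the blocked group's res4 demands exceed it.
The run P2, P7 cannot be extended any further. Check, step by step:
  pool = (2, 0)
  run P2 (needs (1, 0), free (2, 0)); after release of (3, 1) the pool is (5, 1)
  run P7 (needs (4, 1), free (5, 1)); after release of (0, 3) the pool is (5, 4)
  P0 still needs (0, 6) but only (5, 4) is free — short on res4
  P4 still needs (3, 5) but only (5, 4) is free — short on res4
  P6 still needs (7, 6) but only (5, 4) is free — short on res2 and res4
Permanently blocked: P0, P4 and P6.


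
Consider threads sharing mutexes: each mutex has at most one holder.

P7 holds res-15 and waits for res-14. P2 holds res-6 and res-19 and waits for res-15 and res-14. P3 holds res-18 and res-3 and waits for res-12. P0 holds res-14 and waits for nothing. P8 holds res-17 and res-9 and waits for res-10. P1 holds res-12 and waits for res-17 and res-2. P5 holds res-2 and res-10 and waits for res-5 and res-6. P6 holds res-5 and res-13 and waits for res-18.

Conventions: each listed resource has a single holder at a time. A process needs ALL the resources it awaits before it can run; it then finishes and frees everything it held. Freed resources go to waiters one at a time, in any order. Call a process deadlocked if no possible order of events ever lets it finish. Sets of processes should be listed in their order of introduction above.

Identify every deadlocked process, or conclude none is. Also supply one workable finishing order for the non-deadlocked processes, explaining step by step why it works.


The deadlocked set is P3, P8, P1, P5 and P6.
Key observation: the wait chain closes on itself along P3 -> P1 -> P8 -> P5 -> P6 -> P3; no other process is dragged down with it.
The rest can finish in the order P0, P7, P2.
Step-by-step check:
  P0 waits on nothing -> runs at once and releases res-14
  run P7 (all its waits — res-14 — are resolved); releases res-15
  run P2 (all its waits — res-15 and res-14 — are resolved); releases res-6 and res-19


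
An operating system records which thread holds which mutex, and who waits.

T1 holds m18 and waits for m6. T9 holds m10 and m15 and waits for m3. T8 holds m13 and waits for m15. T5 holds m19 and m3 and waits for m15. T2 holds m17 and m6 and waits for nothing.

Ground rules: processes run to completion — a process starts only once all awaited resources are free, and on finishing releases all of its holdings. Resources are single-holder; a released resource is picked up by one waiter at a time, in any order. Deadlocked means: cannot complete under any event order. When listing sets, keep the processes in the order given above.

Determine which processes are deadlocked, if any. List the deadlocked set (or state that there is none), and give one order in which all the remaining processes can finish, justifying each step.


Deadlocked set: T9, T8 and T5.
Key observation: the cycle T9 -> T5 -> T9 can never break — each member waits on the next; T8 waits into the deadlock from upstream.
One completion order for the rest: T2, T1.
Walking it through:
  T2: no waits; runs immediately, freeing m17 and m6
  T1 waits on m6 — all released -> runs and releases m18


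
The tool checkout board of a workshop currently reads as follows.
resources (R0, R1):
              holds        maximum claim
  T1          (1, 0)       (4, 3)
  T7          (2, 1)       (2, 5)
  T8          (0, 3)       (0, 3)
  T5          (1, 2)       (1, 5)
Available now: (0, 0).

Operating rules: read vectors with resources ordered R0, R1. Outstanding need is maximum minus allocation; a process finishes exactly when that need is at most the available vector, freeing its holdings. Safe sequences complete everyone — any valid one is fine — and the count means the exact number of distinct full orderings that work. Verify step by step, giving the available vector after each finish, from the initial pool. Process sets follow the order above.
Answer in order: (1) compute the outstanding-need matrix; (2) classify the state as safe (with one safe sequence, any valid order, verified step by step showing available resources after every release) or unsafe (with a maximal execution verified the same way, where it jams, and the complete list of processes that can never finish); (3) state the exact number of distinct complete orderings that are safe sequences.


(1) Need matrix, components ordered R0, R1:
  T1: (3, 3)
  T7: (0, 4)
  T8: (0, 0)
  T5: (0, 3)
(2) SAFE. One safe sequence: T8, T5, T7, T1.
Key observation: reading the order forward, T5 is the first process whose need (0, 3) meets the free pool (0, 3) exactly on a resource it requests.
Check, step by step:
  pool = (0, 0)
  run T8 (needs (0, 0), free (0, 0)); after release of (0, 3) the pool is (0, 3)
  run T5 (needs (0, 3), free (0, 3)); after release of (1, 2) the pool is (1, 5)
  run T7 (needs (0, 4), free (1, 5)); after release of (2, 1) the pool is (3, 6)
  run T1 (needs (3, 3), free (3, 6)); after release of (1, 0) the pool is (4, 6)
(3) Exactly 1 of the possible complete orderings is a safe sequence.


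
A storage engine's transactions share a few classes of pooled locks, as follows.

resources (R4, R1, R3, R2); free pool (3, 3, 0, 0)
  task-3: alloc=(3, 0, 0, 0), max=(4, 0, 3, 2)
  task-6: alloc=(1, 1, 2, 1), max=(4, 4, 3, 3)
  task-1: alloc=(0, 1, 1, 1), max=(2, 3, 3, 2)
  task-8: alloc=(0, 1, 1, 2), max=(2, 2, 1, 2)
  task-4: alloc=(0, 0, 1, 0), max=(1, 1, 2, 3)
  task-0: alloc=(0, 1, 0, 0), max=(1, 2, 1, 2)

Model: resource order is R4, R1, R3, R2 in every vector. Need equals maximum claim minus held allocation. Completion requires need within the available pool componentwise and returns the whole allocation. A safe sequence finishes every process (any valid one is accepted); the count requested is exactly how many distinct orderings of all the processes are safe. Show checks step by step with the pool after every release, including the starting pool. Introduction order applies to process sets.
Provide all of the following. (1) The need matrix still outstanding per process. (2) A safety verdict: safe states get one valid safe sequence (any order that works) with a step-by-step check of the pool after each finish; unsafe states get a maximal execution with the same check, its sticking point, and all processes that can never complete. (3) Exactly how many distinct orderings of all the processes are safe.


(1) Remaining need (order R4, R1, R3, R2):
  task-3: (1, 0, 3, 2)
  task-6: (3, 3, 1, 2)
  task-1: (2, 2, 2, 1)
  task-8: (2, 1, 0, 0)
  task-4: (1, 1, 1, 3)
  task-0: (1, 1, 1, 2)
(2) SAFE — a valid safe sequence is task-8, task-6, task-0, task-3, task-4, task-1.
Key observation: the first exact fit in this order is task-6 — it needs (3, 3, 1, 2) with (3, 4, 1, 2) free, meeting a requested resource to the last unit.
Walking it through:
  pool = (3, 3, 0, 0)
  run task-8 (needs (2, 1, 0, 0), free (3, 3, 0, 0)); after release of (0, 1, 1, 2) the pool is (3, 4, 1, 2)
  run task-6 (needs (3, 3, 1, 2), free (3, 4, 1, 2)); after release of (1, 1, 2, 1) the pool is (4, 5, 3, 3)
  run task-0 (needs (1, 1, 1, 2), free (4, 5, 3, 3)); after release of (0, 1, 0, 0) the pool is (4, 6, 3, 3)
  run task-3 (needs (1, 0, 3, 2), free (4, 6, 3, 3)); after release of (3, 0, 0, 0) the pool is (7, 6, 3, 3)
  run task-4 (needs (1, 1, 1, 3), free (7, 6, 3, 3)); after release of (0, 0, 1, 0) the pool is (7, 6, 4, 3)
  run task-1 (needs (2, 2, 2, 1), free (7, 6, 4, 3)); after release of (0, 1, 1, 1) the pool is (7, 7, 5, 4)
(3) Precisely 30 of the possible complete orderings are safe sequences.


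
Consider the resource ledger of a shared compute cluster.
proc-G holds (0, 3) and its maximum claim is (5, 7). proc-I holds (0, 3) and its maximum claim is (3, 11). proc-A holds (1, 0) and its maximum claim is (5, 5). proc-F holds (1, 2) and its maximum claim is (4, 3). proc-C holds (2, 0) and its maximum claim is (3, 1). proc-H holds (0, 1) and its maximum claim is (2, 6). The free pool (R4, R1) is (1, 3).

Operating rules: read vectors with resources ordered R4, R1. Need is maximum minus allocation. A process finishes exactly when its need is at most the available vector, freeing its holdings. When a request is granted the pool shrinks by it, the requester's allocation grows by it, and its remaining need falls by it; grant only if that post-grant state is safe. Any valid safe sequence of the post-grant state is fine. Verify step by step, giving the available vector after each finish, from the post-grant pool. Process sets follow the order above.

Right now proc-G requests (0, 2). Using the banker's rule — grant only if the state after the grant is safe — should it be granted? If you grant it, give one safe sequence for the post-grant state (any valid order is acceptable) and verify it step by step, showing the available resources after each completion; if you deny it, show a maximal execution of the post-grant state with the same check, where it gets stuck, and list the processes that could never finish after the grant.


DENY: after the grant no complete ordering would exist.
Key observation: after proc-C, proc-F the pool peaks at (4, 3), and each blocked process is short somewhere: proc-G on R4; proc-I on R1; proc-A on R1; proc-H on R1.
Pretend the grant happened; the run proc-C, proc-F goes as far as possible. Step-by-step check:
  pool = (1, 1)
  proc-C: need (1, 1) fits (1, 1); releases (2, 0), pool now (3, 1)
  proc-F: need (3, 1) fits (3, 1); releases (1, 2), pool now (4, 3)
  proc-G still needs (5, 2) but only (4, 3) is free — short on R4
  proc-I still needs (3, 8) but only (4, 3) is free — short on R1
  proc-A still needs (4, 5) but only (4, 3) is free — short on R1
  proc-H still needs (2, 5) but only (4, 3) is free — short on R1
Processes that could never finish after the grant: proc-G, proc-I, proc-A and proc-H.


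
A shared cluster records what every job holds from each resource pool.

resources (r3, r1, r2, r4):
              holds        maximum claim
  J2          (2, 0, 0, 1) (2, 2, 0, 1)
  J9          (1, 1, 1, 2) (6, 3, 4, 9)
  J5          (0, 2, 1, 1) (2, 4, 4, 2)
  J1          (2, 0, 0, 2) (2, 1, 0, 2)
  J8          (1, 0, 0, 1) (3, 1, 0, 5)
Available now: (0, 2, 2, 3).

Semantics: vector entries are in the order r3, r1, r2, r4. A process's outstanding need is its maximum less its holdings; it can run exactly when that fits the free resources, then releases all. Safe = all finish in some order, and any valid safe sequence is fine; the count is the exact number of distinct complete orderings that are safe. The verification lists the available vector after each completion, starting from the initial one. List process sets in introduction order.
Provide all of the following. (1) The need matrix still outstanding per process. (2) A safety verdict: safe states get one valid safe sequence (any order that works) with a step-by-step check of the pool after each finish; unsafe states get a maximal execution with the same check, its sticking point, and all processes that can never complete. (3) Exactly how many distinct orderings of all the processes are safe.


(1) Remaining need (order r3, r1, r2, r4):
  J2: (0, 2, 0, 0)
  J9: (5, 2, 3, 7)
  J5: (2, 2, 3, 1)
  J1: (0, 1, 0, 0)
  J8: (2, 1, 0, 4)
(2) UNSAFE.
Key observation: after J1, J2, J8 complete, (5, 2, 2, 7) is the best the pool ever gets, yet each leftover process wants more r2.
Going as far as possible: J1, J2, J8; after that, nothing fits. Step-by-step check:
  pool = (0, 2, 2, 3)
  J1: need (0, 1, 0, 0) fits (0, 2, 2, 3); releases (2, 0, 0, 2), pool now (2, 2, 2, 5)
  J2: need (0, 2, 0, 0) fits (2, 2, 2, 5); releases (2, 0, 0, 1), pool now (4, 2, 2, 6)
  J8: need (2, 1, 0, 4) fits (4, 2, 2, 6); releases (1, 0, 0, 1), pool now (5, 2, 2, 7)
  J9 cannot run: need (5, 2, 3, 7) vs free (5, 2, 2, 7) (insufficient r2)
  J5 cannot run: need (2, 2, 3, 1) vs free (5, 2, 2, 7) (insufficient r2)
Permanently blocked: J9 and J5.
(3) Precisely 0 of the possible complete orderings are safe sequences.
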